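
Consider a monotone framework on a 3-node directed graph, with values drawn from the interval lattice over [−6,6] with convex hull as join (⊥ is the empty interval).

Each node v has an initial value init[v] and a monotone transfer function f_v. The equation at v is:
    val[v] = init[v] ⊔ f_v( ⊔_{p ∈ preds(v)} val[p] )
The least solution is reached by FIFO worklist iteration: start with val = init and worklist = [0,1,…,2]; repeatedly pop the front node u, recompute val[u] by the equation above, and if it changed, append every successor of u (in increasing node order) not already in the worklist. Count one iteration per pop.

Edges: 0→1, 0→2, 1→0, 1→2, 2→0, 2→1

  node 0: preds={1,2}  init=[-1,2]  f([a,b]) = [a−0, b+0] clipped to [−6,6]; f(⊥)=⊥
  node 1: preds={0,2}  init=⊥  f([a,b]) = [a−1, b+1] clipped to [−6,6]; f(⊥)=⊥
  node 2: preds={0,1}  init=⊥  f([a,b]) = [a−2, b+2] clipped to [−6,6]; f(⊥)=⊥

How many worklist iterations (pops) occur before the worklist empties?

Worklist (10 pops):
  #1 pop 0: in=⊥ → [-1,2] (no change)
  #2 pop 1: in=[-1,2] → [-2,3] (was ⊥); enqueue [0]
  #3 pop 2: in=[-2,3] → [-4,5] (was ⊥); enqueue [1]
  #4 pop 0: in=[-4,5] → [-4,5] (was [-1,2]); enqueue [2]
  #5 pop 1: in=[-4,5] → [-5,6] (was [-2,3]); enqueue [0]
  #6 pop 2: in=[-5,6] → [-6,6] (was [-4,5]); enqueue [1]
  #7 pop 0: in=[-6,6] → [-6,6] (was [-4,5]); enqueue [2]
  #8 pop 1: in=[-6,6] → [-6,6] (was [-5,6]); enqueue [0]
  #9 pop 2: in=[-6,6] → [-6,6] (no change)
  #10 pop 0: in=[-6,6] → [-6,6] (no change)

Fixpoint:
  val[0] = [-6,6]
  val[1] = [-6,6]
  val[2] = [-6,6]

10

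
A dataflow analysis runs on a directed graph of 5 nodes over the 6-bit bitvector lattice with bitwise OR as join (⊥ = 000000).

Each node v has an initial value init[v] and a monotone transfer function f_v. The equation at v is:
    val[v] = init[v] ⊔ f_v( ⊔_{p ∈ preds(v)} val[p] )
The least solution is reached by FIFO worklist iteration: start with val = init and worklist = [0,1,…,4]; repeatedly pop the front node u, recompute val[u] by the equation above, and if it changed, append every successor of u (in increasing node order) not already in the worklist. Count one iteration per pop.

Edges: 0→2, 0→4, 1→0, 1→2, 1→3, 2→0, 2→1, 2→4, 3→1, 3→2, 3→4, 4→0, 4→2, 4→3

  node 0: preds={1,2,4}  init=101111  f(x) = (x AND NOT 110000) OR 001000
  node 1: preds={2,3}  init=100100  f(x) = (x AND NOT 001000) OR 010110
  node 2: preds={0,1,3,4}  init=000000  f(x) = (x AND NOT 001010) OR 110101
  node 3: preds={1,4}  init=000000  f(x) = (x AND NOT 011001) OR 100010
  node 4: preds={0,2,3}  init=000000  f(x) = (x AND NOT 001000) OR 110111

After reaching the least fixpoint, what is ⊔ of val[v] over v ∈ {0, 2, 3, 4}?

111111

Iteration log — 10 steps:
  step 1. node 0  ⊔preds=100100  new=101111  stable
  step 2. node 1  ⊔preds=000000  new=110110  old=100100  +wl: 0
  step 3. node 2  ⊔preds=111111  new=110101  old=000000  +wl: 1
  step 4. node 3  ⊔preds=110110  new=100110  old=000000  +wl: 2
  step 5. node 4  ⊔preds=111111  new=110111  old=000000  +wl: 3
  step 6. node 0  ⊔preds=110111  new=101111  stable
  step 7. node 1  ⊔preds=110111  new=110111  old=110110  +wl: 0
  step 8. node 2  ⊔preds=111111  new=110101  stable
  step 9. node 3  ⊔preds=110111  new=100110  stable
  step 10. node 0  ⊔preds=110111  new=101111  stable

Least fixpoint reached:
  node 0: 101111
  node 1: 110111
  node 2: 110101
  node 3: 100110
  node 4: 110111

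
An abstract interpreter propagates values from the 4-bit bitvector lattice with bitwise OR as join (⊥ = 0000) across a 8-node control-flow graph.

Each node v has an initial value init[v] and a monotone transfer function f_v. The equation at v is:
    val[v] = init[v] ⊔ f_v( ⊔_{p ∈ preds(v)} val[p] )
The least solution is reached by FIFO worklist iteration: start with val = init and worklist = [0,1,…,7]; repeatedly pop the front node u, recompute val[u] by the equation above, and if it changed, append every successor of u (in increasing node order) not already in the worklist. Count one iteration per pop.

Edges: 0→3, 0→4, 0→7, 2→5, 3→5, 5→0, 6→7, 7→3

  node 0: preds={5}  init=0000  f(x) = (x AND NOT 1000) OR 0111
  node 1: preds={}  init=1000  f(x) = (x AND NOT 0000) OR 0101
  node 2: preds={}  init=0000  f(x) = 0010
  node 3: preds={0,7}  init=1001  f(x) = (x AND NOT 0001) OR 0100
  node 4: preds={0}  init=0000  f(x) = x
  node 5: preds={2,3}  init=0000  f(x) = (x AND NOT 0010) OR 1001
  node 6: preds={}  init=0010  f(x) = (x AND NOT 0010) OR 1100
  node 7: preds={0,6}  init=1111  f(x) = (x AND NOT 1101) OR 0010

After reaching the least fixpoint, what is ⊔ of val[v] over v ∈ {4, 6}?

Worklist (9 pops):
  #1 pop 0: in=0000 → 0111 (was 0000); enqueue []
  #2 pop 1: in=0000 → 1101 (was 1000); enqueue []
  #3 pop 2: in=0000 → 0010 (was 0000); enqueue []
  #4 pop 3: in=1111 → 1111 (was 1001); enqueue []
  #5 pop 4: in=0111 → 0111 (was 0000); enqueue []
  #6 pop 5: in=1111 → 1101 (was 0000); enqueue [0]
  #7 pop 6: in=0000 → 1110 (was 0010); enqueue []
  #8 pop 7: in=1111 → 1111 (no change)
  #9 pop 0: in=1101 → 0111 (no change)

Fixpoint:
  val[0] = 0111
  val[1] = 1101
  val[2] = 0010
  val[3] = 1111
  val[4] = 0111
  val[5] = 1101
  val[6] = 1110
  val[7] = 1111

1111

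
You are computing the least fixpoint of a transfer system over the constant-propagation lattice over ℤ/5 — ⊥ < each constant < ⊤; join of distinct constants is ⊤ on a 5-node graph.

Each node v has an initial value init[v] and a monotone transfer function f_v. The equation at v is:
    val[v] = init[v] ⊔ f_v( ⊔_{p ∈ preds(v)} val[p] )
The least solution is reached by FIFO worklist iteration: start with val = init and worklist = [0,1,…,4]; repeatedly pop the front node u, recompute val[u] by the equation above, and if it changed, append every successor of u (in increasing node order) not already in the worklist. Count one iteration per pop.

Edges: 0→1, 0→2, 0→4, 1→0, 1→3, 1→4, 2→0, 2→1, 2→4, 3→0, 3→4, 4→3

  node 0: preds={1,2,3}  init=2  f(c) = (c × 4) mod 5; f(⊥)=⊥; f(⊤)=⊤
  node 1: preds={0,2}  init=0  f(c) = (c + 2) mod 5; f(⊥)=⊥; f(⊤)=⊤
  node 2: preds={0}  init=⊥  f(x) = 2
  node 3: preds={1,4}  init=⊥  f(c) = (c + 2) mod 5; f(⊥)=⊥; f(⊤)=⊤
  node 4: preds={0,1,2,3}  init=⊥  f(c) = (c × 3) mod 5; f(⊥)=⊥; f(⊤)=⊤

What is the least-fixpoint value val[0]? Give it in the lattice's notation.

Iteration log — 8 steps:
  step 1. node 0  ⊔preds=0  new=⊤  old=2  +wl: 
  step 2. node 1  ⊔preds=⊤  new=⊤  old=0  +wl: 0
  step 3. node 2  ⊔preds=⊤  new=2  old=⊥  +wl: 1
  step 4. node 3  ⊔preds=⊤  new=⊤  old=⊥  +wl: 
  step 5. node 4  ⊔preds=⊤  new=⊤  old=⊥  +wl: 3
  step 6. node 0  ⊔preds=⊤  new=⊤  stable
  step 7. node 1  ⊔preds=⊤  new=⊤  stable
  step 8. node 3  ⊔preds=⊤  new=⊤  stable

Least fixpoint reached:
  node 0: ⊤
  node 1: ⊤
  node 2: 2
  node 3: ⊤
  node 4: ⊤

⊤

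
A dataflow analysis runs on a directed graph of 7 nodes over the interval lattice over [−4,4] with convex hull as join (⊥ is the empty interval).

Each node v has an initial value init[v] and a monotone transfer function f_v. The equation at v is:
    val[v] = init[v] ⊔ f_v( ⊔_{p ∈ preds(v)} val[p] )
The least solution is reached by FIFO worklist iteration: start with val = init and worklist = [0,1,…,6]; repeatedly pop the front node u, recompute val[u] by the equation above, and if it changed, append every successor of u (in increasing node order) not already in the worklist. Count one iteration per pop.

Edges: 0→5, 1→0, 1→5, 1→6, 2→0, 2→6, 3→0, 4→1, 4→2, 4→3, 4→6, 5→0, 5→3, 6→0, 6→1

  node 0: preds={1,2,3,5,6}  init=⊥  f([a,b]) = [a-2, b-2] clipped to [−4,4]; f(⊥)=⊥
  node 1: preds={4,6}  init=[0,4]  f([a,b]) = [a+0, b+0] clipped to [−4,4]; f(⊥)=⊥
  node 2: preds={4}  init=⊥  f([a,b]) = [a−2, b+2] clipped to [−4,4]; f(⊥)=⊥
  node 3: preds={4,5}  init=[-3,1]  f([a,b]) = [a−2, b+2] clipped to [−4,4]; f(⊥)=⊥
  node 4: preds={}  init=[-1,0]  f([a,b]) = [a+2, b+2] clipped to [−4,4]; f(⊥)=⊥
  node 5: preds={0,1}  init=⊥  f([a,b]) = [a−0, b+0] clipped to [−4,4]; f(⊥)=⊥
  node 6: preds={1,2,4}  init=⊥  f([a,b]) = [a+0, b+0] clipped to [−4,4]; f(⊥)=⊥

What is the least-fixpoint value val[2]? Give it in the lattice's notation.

Trace (13 dequeues):
  [1] u=0 | in [-3,4] | out [-4,2] | prev ⊥ | push {}
  [2] u=1 | in [-1,0] | out [-1,4] | prev [0,4] | push {0}
  [3] u=2 | in [-1,0] | out [-3,2] | prev ⊥ | push {}
  [4] u=3 | in [-1,0] | out [-3,2] | prev [-3,1] | push {}
  [5] u=4 | in ⊥ | out [-1,0] | ==
  [6] u=5 | in [-4,4] | out [-4,4] | prev ⊥ | push {3}
  [7] u=6 | in [-3,4] | out [-3,4] | prev ⊥ | push {1}
  [8] u=0 | in [-4,4] | out [-4,2] | ==
  [9] u=3 | in [-4,4] | out [-4,4] | prev [-3,2] | push {0}
  [10] u=1 | in [-3,4] | out [-3,4] | prev [-1,4] | push {5,6}
  [11] u=0 | in [-4,4] | out [-4,2] | ==
  [12] u=5 | in [-4,4] | out [-4,4] | ==
  [13] u=6 | in [-3,4] | out [-3,4] | ==

Converged values:
  [0] [-4,2]
  [1] [-3,4]
  [2] [-3,2]
  [3] [-4,4]
  [4] [-1,0]
  [5] [-4,4]
  [6] [-3,4]

[-3,2]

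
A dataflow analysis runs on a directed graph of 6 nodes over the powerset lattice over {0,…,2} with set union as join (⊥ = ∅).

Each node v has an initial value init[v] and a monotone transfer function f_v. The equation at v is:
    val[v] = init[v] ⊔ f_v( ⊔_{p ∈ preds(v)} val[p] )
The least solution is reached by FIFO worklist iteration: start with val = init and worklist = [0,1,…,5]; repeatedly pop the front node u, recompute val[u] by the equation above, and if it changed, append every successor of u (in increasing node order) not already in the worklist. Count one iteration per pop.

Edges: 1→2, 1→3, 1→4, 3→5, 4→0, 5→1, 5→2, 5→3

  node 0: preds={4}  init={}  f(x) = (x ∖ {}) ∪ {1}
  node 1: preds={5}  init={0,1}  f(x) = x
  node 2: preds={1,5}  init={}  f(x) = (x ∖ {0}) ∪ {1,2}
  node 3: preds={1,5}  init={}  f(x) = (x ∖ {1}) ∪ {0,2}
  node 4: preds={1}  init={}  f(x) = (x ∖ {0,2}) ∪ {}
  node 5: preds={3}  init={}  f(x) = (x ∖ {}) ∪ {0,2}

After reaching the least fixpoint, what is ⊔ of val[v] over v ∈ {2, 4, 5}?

Iteration log — 11 steps:
  step 1. node 0  ⊔preds={}  new={1}  old={}  +wl: 
  step 2. node 1  ⊔preds={}  new={0,1}  stable
  step 3. node 2  ⊔preds={0,1}  new={1,2}  old={}  +wl: 
  step 4. node 3  ⊔preds={0,1}  new={0,2}  old={}  +wl: 
  step 5. node 4  ⊔preds={0,1}  new={1}  old={}  +wl: 0
  step 6. node 5  ⊔preds={0,2}  new={0,2}  old={}  +wl: 1,2,3
  step 7. node 0  ⊔preds={1}  new={1}  stable
  step 8. node 1  ⊔preds={0,2}  new={0,1,2}  old={0,1}  +wl: 4
  step 9. node 2  ⊔preds={0,1,2}  new={1,2}  stable
  step 10. node 3  ⊔preds={0,1,2}  new={0,2}  stable
  step 11. node 4  ⊔preds={0,1,2}  new={1}  stable

Least fixpoint reached:
  node 0: {1}
  node 1: {0,1,2}
  node 2: {1,2}
  node 3: {0,2}
  node 4: {1}
  node 5: {0,2}

{0,1,2}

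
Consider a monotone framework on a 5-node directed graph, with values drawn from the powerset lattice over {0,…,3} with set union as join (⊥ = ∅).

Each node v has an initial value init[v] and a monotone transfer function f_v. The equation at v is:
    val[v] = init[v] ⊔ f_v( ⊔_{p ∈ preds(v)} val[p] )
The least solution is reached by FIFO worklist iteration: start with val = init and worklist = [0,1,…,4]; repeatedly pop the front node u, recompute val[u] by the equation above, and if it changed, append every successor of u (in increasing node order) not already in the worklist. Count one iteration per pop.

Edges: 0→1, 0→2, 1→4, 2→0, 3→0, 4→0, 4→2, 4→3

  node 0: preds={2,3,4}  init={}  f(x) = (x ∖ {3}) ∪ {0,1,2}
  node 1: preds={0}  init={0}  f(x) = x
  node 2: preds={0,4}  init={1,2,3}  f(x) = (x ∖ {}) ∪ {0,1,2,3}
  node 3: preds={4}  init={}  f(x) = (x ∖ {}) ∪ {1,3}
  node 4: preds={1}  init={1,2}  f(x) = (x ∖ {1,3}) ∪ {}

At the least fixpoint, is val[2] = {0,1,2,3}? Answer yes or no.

Worklist (9 pops):
  #1 pop 0: in={1,2,3} → {0,1,2} (was {}); enqueue []
  #2 pop 1: in={0,1,2} → {0,1,2} (was {0}); enqueue []
  #3 pop 2: in={0,1,2} → {0,1,2,3} (was {1,2,3}); enqueue [0]
  #4 pop 3: in={1,2} → {1,2,3} (was {}); enqueue []
  #5 pop 4: in={0,1,2} → {0,1,2} (was {1,2}); enqueue [2,3]
  #6 pop 0: in={0,1,2,3} → {0,1,2} (no change)
  #7 pop 2: in={0,1,2} → {0,1,2,3} (no change)
  #8 pop 3: in={0,1,2} → {0,1,2,3} (was {1,2,3}); enqueue [0]
  #9 pop 0: in={0,1,2,3} → {0,1,2} (no change)

Fixpoint:
  val[0] = {0,1,2}
  val[1] = {0,1,2}
  val[2] = {0,1,2,3}
  val[3] = {0,1,2,3}
  val[4] = {0,1,2}

yes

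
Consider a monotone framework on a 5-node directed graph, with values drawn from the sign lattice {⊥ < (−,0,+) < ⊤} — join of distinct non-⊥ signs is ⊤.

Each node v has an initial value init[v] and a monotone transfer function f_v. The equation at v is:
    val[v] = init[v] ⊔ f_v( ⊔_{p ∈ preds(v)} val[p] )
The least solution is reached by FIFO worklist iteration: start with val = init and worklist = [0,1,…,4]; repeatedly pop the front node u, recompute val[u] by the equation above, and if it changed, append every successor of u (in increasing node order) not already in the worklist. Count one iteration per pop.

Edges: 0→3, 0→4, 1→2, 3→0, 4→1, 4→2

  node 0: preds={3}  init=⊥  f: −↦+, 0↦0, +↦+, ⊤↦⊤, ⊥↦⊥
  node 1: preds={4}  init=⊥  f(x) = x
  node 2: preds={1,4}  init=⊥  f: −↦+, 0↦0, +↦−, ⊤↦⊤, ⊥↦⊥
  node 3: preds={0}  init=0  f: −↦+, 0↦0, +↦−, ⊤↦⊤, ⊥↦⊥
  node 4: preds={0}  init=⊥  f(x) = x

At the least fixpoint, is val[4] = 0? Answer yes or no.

yes

Iteration log — 7 steps:
  step 1. node 0  ⊔preds=0  new=0  old=⊥  +wl: 
  step 2. node 1  ⊔preds=⊥  new=⊥  stable
  step 3. node 2  ⊔preds=⊥  new=⊥  stable
  step 4. node 3  ⊔preds=0  new=0  stable
  step 5. node 4  ⊔preds=0  new=0  old=⊥  +wl: 1,2
  step 6. node 1  ⊔preds=0  new=0  old=⊥  +wl: 
  step 7. node 2  ⊔preds=0  new=0  old=⊥  +wl: 

Least fixpoint reached:
  node 0: 0
  node 1: 0
  node 2: 0
  node 3: 0
  node 4: 0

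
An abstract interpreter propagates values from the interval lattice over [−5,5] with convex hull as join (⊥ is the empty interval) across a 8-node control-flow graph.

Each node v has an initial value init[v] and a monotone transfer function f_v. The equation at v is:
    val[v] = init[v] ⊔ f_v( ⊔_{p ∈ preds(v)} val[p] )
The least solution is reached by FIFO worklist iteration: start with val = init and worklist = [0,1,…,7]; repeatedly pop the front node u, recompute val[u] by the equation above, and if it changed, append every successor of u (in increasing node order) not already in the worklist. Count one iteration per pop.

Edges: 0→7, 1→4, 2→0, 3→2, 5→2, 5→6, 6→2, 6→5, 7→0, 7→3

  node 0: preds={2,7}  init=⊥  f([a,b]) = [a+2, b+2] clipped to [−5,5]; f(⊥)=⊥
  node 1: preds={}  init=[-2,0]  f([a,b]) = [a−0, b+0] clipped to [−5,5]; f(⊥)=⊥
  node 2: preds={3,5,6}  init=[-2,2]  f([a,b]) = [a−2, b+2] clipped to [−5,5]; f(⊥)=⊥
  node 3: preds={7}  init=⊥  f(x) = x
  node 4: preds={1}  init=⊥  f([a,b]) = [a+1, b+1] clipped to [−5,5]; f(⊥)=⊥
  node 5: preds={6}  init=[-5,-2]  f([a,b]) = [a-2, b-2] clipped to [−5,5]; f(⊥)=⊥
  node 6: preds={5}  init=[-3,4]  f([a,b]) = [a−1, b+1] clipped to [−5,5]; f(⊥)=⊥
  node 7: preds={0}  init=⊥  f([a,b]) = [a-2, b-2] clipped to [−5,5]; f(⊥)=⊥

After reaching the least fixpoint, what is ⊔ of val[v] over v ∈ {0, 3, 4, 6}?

Trace (17 dequeues):
  [1] u=0 | in [-2,2] | out [0,4] | prev ⊥ | push {}
  [2] u=1 | in ⊥ | out [-2,0] | ==
  [3] u=2 | in [-5,4] | out [-5,5] | prev [-2,2] | push {0}
  [4] u=3 | in ⊥ | out ⊥ | ==
  [5] u=4 | in [-2,0] | out [-1,1] | prev ⊥ | push {}
  [6] u=5 | in [-3,4] | out [-5,2] | prev [-5,-2] | push {2}
  [7] u=6 | in [-5,2] | out [-5,4] | prev [-3,4] | push {5}
  [8] u=7 | in [0,4] | out [-2,2] | prev ⊥ | push {3}
  [9] u=0 | in [-5,5] | out [-3,5] | prev [0,4] | push {7}
  [10] u=2 | in [-5,4] | out [-5,5] | ==
  [11] u=5 | in [-5,4] | out [-5,2] | ==
  [12] u=3 | in [-2,2] | out [-2,2] | prev ⊥ | push {2}
  [13] u=7 | in [-3,5] | out [-5,3] | prev [-2,2] | push {0,3}
  [14] u=2 | in [-5,4] | out [-5,5] | ==
  [15] u=0 | in [-5,5] | out [-3,5] | ==
  [16] u=3 | in [-5,3] | out [-5,3] | prev [-2,2] | push {2}
  [17] u=2 | in [-5,4] | out [-5,5] | ==

Converged values:
  [0] [-3,5]
  [1] [-2,0]
  [2] [-5,5]
  [3] [-5,3]
  [4] [-1,1]
  [5] [-5,2]
  [6] [-5,4]
  [7] [-5,3]

[-5,5]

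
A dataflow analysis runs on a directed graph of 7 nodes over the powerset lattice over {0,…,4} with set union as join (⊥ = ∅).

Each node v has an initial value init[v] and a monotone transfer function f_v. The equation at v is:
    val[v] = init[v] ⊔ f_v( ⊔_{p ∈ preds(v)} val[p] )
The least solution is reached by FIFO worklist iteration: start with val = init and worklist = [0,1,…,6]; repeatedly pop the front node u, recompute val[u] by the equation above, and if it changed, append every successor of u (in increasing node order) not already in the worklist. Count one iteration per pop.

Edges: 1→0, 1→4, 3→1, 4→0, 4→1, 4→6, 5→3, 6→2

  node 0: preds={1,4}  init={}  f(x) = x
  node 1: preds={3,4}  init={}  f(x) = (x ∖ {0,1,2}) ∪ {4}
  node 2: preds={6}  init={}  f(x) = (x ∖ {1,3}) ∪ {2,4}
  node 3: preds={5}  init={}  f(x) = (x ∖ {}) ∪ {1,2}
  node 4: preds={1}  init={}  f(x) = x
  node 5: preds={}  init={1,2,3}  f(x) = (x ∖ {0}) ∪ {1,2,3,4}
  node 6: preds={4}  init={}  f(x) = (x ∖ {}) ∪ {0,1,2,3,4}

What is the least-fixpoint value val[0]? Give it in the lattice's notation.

Worklist (16 pops):
  #1 pop 0: in={} → {} (no change)
  #2 pop 1: in={} → {4} (was {}); enqueue [0]
  #3 pop 2: in={} → {2,4} (was {}); enqueue []
  #4 pop 3: in={1,2,3} → {1,2,3} (was {}); enqueue [1]
  #5 pop 4: in={4} → {4} (was {}); enqueue []
  #6 pop 5: in={} → {1,2,3,4} (was {1,2,3}); enqueue [3]
  #7 pop 6: in={4} → {0,1,2,3,4} (was {}); enqueue [2]
  #8 pop 0: in={4} → {4} (was {}); enqueue []
  #9 pop 1: in={1,2,3,4} → {3,4} (was {4}); enqueue [0,4]
  #10 pop 3: in={1,2,3,4} → {1,2,3,4} (was {1,2,3}); enqueue [1]
  #11 pop 2: in={0,1,2,3,4} → {0,2,4} (was {2,4}); enqueue []
  #12 pop 0: in={3,4} → {3,4} (was {4}); enqueue []
  #13 pop 4: in={3,4} → {3,4} (was {4}); enqueue [0,6]
  #14 pop 1: in={1,2,3,4} → {3,4} (no change)
  #15 pop 0: in={3,4} → {3,4} (no change)
  #16 pop 6: in={3,4} → {0,1,2,3,4} (no change)

Fixpoint:
  val[0] = {3,4}
  val[1] = {3,4}
  val[2] = {0,2,4}
  val[3] = {1,2,3,4}
  val[4] = {3,4}
  val[5] = {1,2,3,4}
  val[6] = {0,1,2,3,4}

{3,4}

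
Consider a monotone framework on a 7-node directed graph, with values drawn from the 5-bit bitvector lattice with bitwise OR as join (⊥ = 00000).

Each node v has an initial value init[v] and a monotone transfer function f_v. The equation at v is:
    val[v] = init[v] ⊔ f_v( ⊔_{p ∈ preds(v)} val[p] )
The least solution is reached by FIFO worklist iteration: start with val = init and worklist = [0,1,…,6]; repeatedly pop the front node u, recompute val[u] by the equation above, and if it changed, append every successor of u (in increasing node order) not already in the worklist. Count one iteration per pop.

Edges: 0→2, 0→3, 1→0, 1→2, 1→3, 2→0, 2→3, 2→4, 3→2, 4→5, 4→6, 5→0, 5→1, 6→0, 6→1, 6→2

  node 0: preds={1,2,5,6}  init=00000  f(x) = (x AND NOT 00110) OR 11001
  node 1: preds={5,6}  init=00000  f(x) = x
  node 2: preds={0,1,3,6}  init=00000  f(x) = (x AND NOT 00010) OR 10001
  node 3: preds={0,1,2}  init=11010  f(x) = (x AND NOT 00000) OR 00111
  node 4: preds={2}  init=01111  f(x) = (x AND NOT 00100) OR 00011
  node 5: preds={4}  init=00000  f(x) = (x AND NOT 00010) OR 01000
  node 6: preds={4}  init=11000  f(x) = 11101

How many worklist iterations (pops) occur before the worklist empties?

14

Worklist (14 pops):
  #1 pop 0: in=11000 → 11001 (was 00000); enqueue []
  #2 pop 1: in=11000 → 11000 (was 00000); enqueue [0]
  #3 pop 2: in=11011 → 11001 (was 00000); enqueue []
  #4 pop 3: in=11001 → 11111 (was 11010); enqueue [2]
  #5 pop 4: in=11001 → 11111 (was 01111); enqueue []
  #6 pop 5: in=11111 → 11101 (was 00000); enqueue [1]
  #7 pop 6: in=11111 → 11101 (was 11000); enqueue []
  #8 pop 0: in=11101 → 11001 (no change)
  #9 pop 2: in=11111 → 11101 (was 11001); enqueue [0,3,4]
  #10 pop 1: in=11101 → 11101 (was 11000); enqueue [2]
  #11 pop 0: in=11101 → 11001 (no change)
  #12 pop 3: in=11101 → 11111 (no change)
  #13 pop 4: in=11101 → 11111 (no change)
  #14 pop 2: in=11111 → 11101 (no change)

Fixpoint:
  val[0] = 11001
  val[1] = 11101
  val[2] = 11101
  val[3] = 11111
  val[4] = 11111
  val[5] = 11101
  val[6] = 11101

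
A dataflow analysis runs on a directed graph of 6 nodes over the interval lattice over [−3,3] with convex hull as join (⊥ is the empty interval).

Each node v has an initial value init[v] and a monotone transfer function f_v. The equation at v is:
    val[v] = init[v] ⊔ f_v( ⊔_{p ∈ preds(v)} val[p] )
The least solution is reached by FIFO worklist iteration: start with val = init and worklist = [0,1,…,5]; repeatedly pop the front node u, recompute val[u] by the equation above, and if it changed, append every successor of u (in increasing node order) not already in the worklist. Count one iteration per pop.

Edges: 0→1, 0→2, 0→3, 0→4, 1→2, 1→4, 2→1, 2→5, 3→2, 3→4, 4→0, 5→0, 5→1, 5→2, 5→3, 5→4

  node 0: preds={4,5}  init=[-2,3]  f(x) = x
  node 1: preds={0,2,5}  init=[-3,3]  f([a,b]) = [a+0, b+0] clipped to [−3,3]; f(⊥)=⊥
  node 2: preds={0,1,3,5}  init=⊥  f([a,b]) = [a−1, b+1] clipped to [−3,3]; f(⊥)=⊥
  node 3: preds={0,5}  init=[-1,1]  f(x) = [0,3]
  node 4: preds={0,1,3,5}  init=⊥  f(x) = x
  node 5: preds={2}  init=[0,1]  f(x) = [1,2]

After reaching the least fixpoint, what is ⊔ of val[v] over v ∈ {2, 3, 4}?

[-3,3]

Trace (13 dequeues):
  [1] u=0 | in [0,1] | out [-2,3] | ==
  [2] u=1 | in [-2,3] | out [-3,3] | ==
  [3] u=2 | in [-3,3] | out [-3,3] | prev ⊥ | push {1}
  [4] u=3 | in [-2,3] | out [-1,3] | prev [-1,1] | push {2}
  [5] u=4 | in [-3,3] | out [-3,3] | prev ⊥ | push {0}
  [6] u=5 | in [-3,3] | out [0,2] | prev [0,1] | push {3,4}
  [7] u=1 | in [-3,3] | out [-3,3] | ==
  [8] u=2 | in [-3,3] | out [-3,3] | ==
  [9] u=0 | in [-3,3] | out [-3,3] | prev [-2,3] | push {1,2}
  [10] u=3 | in [-3,3] | out [-1,3] | ==
  [11] u=4 | in [-3,3] | out [-3,3] | ==
  [12] u=1 | in [-3,3] | out [-3,3] | ==
  [13] u=2 | in [-3,3] | out [-3,3] | ==

Converged values:
  [0] [-3,3]
  [1] [-3,3]
  [2] [-3,3]
  [3] [-1,3]
  [4] [-3,3]
  [5] [0,2]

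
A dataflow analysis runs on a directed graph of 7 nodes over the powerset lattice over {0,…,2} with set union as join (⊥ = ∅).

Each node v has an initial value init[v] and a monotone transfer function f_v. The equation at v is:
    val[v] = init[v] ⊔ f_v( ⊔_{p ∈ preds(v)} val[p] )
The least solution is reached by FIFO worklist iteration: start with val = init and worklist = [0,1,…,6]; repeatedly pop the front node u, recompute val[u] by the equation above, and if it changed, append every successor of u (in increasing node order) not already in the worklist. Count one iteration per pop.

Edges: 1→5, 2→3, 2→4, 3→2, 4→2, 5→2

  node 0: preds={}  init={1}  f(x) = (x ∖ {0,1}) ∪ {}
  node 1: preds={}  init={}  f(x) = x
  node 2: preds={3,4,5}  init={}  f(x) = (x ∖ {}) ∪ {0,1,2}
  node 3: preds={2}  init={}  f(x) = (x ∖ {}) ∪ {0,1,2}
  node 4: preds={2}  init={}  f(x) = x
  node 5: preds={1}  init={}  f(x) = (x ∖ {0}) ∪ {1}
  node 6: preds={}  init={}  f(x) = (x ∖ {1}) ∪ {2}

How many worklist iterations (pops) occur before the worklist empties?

Iteration log — 8 steps:
  step 1. node 0  ⊔preds={}  new={1}  stable
  step 2. node 1  ⊔preds={}  new={}  stable
  step 3. node 2  ⊔preds={}  new={0,1,2}  old={}  +wl: 
  step 4. node 3  ⊔preds={0,1,2}  new={0,1,2}  old={}  +wl: 2
  step 5. node 4  ⊔preds={0,1,2}  new={0,1,2}  old={}  +wl: 
  step 6. node 5  ⊔preds={}  new={1}  old={}  +wl: 
  step 7. node 6  ⊔preds={}  new={2}  old={}  +wl: 
  step 8. node 2  ⊔preds={0,1,2}  new={0,1,2}  stable

Least fixpoint reached:
  node 0: {1}
  node 1: {}
  node 2: {0,1,2}
  node 3: {0,1,2}
  node 4: {0,1,2}
  node 5: {1}
  node 6: {2}

8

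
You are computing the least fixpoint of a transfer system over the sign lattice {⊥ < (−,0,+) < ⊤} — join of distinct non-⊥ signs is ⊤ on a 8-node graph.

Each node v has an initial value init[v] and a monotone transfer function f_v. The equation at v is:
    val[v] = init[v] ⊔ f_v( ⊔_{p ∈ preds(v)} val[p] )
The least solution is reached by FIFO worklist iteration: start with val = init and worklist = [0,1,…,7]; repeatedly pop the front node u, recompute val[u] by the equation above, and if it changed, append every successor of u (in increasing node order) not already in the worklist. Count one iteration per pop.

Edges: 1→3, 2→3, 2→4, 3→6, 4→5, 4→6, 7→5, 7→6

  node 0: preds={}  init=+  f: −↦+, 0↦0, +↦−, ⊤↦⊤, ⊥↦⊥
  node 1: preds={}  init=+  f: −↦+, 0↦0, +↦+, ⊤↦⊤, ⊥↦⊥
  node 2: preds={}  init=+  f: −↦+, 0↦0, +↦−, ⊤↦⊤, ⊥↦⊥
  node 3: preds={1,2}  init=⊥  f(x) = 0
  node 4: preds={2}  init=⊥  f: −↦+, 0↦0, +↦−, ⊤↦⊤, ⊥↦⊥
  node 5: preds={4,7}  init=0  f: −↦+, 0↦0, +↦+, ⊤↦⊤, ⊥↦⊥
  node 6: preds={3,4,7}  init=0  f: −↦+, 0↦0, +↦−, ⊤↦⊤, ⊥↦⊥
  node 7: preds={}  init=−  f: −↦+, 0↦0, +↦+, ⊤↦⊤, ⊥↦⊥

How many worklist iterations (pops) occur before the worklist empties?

Worklist (8 pops):
  #1 pop 0: in=⊥ → + (no change)
  #2 pop 1: in=⊥ → + (no change)
  #3 pop 2: in=⊥ → + (no change)
  #4 pop 3: in=+ → 0 (was ⊥); enqueue []
  #5 pop 4: in=+ → − (was ⊥); enqueue []
  #6 pop 5: in=− → ⊤ (was 0); enqueue []
  #7 pop 6: in=⊤ → ⊤ (was 0); enqueue []
  #8 pop 7: in=⊥ → − (no change)

Fixpoint:
  val[0] = +
  val[1] = +
  val[2] = +
  val[3] = 0
  val[4] = −
  val[5] = ⊤
  val[6] = ⊤
  val[7] = −

8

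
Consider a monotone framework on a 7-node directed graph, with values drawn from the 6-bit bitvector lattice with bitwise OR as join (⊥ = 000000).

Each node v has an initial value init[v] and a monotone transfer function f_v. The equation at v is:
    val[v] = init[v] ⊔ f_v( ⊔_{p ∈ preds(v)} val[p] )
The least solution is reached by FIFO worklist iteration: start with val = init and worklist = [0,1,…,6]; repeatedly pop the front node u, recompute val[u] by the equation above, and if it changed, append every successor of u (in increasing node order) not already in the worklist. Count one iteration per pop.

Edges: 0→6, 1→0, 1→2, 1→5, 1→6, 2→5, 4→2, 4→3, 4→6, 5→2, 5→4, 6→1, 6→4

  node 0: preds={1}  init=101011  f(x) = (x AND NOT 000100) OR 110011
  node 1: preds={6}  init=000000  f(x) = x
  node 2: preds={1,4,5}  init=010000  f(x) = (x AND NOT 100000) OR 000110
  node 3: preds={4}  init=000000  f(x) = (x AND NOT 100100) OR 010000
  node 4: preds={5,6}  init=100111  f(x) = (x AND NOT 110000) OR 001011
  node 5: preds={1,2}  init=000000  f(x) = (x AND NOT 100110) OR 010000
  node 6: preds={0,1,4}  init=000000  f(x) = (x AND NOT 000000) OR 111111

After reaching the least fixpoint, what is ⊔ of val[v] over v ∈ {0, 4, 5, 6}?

111111

Iteration log — 16 steps:
  step 1. node 0  ⊔preds=000000  new=111011  old=101011  +wl: 
  step 2. node 1  ⊔preds=000000  new=000000  stable
  step 3. node 2  ⊔preds=100111  new=010111  old=010000  +wl: 
  step 4. node 3  ⊔preds=100111  new=010011  old=000000  +wl: 
  step 5. node 4  ⊔preds=000000  new=101111  old=100111  +wl: 2,3
  step 6. node 5  ⊔preds=010111  new=010001  old=000000  +wl: 4
  step 7. node 6  ⊔preds=111111  new=111111  old=000000  +wl: 1
  step 8. node 2  ⊔preds=111111  new=011111  old=010111  +wl: 5
  step 9. node 3  ⊔preds=101111  new=011011  old=010011  +wl: 
  step 10. node 4  ⊔preds=111111  new=101111  stable
  step 11. node 1  ⊔preds=111111  new=111111  old=000000  +wl: 0,2,6
  step 12. node 5  ⊔preds=111111  new=011001  old=010001  +wl: 4
  step 13. node 0  ⊔preds=111111  new=111011  stable
  step 14. node 2  ⊔preds=111111  new=011111  stable
  step 15. node 6  ⊔preds=111111  new=111111  stable
  step 16. node 4  ⊔preds=111111  new=101111  stable

Least fixpoint reached:
  node 0: 111011
  node 1: 111111
  node 2: 011111
  node 3: 011011
  node 4: 101111
  node 5: 011001
  node 6: 111111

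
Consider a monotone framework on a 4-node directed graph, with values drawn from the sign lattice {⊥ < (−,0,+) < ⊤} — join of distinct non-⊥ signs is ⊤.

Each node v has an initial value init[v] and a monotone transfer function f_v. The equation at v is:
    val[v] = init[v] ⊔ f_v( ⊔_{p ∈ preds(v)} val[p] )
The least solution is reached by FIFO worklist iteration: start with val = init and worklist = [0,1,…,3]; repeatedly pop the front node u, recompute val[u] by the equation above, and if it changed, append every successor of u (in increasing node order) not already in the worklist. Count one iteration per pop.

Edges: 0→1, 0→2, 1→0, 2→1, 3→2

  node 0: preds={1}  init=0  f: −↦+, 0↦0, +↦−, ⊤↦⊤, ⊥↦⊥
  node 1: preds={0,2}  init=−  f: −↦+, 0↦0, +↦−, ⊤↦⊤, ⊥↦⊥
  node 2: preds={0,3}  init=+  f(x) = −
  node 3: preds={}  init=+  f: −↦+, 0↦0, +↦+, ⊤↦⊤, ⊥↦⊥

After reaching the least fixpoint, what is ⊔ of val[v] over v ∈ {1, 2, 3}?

Trace (6 dequeues):
  [1] u=0 | in − | out ⊤ | prev 0 | push {}
  [2] u=1 | in ⊤ | out ⊤ | prev − | push {0}
  [3] u=2 | in ⊤ | out ⊤ | prev + | push {1}
  [4] u=3 | in ⊥ | out + | ==
  [5] u=0 | in ⊤ | out ⊤ | ==
  [6] u=1 | in ⊤ | out ⊤ | ==

Converged values:
  [0] ⊤
  [1] ⊤
  [2] ⊤
  [3] +

⊤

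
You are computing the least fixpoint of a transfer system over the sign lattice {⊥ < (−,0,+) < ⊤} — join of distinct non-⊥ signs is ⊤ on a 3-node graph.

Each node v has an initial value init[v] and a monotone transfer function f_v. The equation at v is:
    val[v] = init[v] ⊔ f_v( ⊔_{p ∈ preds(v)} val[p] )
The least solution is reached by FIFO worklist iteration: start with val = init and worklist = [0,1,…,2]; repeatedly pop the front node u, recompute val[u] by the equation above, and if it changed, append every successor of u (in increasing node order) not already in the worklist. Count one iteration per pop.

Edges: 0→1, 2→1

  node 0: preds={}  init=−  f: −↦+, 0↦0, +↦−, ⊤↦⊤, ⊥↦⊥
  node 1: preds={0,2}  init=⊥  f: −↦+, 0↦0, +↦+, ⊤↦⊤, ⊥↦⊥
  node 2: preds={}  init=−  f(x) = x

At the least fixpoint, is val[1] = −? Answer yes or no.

Trace (3 dequeues):
  [1] u=0 | in ⊥ | out − | ==
  [2] u=1 | in − | out + | prev ⊥ | push {}
  [3] u=2 | in ⊥ | out − | ==

Converged values:
  [0] −
  [1] +
  [2] −

no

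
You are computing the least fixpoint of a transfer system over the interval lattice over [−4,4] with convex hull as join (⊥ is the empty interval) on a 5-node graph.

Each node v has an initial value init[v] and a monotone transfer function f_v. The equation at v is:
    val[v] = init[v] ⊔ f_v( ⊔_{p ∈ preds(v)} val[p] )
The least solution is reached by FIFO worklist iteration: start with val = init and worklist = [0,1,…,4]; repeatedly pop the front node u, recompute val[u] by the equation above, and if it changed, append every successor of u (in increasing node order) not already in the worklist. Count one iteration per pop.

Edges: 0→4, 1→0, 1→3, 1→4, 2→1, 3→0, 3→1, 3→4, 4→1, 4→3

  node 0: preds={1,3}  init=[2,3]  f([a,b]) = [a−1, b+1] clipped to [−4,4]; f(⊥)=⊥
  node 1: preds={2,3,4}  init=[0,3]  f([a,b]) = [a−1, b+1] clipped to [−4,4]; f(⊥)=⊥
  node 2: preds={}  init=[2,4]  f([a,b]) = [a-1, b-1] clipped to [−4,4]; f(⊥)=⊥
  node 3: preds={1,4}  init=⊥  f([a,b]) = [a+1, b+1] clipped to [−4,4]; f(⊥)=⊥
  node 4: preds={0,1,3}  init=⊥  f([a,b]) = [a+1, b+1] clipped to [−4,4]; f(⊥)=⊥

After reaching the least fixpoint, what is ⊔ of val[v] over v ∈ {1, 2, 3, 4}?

[-4,4]

Worklist (23 pops):
  #1 pop 0: in=[0,3] → [-1,4] (was [2,3]); enqueue []
  #2 pop 1: in=[2,4] → [0,4] (was [0,3]); enqueue [0]
  #3 pop 2: in=⊥ → [2,4] (no change)
  #4 pop 3: in=[0,4] → [1,4] (was ⊥); enqueue [1]
  #5 pop 4: in=[-1,4] → [0,4] (was ⊥); enqueue [3]
  #6 pop 0: in=[0,4] → [-1,4] (no change)
  #7 pop 1: in=[0,4] → [-1,4] (was [0,4]); enqueue [0,4]
  #8 pop 3: in=[-1,4] → [0,4] (was [1,4]); enqueue [1]
  #9 pop 0: in=[-1,4] → [-2,4] (was [-1,4]); enqueue []
  #10 pop 4: in=[-2,4] → [-1,4] (was [0,4]); enqueue [3]
  #11 pop 1: in=[-1,4] → [-2,4] (was [-1,4]); enqueue [0,4]
  #12 pop 3: in=[-2,4] → [-1,4] (was [0,4]); enqueue [1]
  #13 pop 0: in=[-2,4] → [-3,4] (was [-2,4]); enqueue []
  #14 pop 4: in=[-3,4] → [-2,4] (was [-1,4]); enqueue [3]
  #15 pop 1: in=[-2,4] → [-3,4] (was [-2,4]); enqueue [0,4]
  #16 pop 3: in=[-3,4] → [-2,4] (was [-1,4]); enqueue [1]
  #17 pop 0: in=[-3,4] → [-4,4] (was [-3,4]); enqueue []
  #18 pop 4: in=[-4,4] → [-3,4] (was [-2,4]); enqueue [3]
  #19 pop 1: in=[-3,4] → [-4,4] (was [-3,4]); enqueue [0,4]
  #20 pop 3: in=[-4,4] → [-3,4] (was [-2,4]); enqueue [1]
  #21 pop 0: in=[-4,4] → [-4,4] (no change)
  #22 pop 4: in=[-4,4] → [-3,4] (no change)
  #23 pop 1: in=[-3,4] → [-4,4] (no change)

Fixpoint:
  val[0] = [-4,4]
  val[1] = [-4,4]
  val[2] = [2,4]
  val[3] = [-3,4]
  val[4] = [-3,4]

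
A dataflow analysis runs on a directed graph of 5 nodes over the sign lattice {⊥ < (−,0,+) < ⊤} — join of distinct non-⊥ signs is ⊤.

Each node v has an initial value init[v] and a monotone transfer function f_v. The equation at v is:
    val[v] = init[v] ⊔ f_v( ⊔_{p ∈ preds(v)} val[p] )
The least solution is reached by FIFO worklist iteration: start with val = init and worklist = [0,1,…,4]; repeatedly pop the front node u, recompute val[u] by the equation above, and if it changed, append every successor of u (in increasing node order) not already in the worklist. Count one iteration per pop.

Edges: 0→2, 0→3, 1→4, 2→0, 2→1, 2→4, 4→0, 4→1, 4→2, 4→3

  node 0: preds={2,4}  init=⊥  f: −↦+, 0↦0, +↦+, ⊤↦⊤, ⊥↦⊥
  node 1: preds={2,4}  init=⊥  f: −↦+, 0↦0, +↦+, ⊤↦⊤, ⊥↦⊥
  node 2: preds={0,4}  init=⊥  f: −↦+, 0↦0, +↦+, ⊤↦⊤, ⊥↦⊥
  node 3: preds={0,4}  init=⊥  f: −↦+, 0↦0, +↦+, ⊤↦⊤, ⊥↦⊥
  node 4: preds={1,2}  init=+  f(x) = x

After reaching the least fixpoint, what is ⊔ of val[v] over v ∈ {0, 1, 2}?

Iteration log — 7 steps:
  step 1. node 0  ⊔preds=+  new=+  old=⊥  +wl: 
  step 2. node 1  ⊔preds=+  new=+  old=⊥  +wl: 
  step 3. node 2  ⊔preds=+  new=+  old=⊥  +wl: 0,1
  step 4. node 3  ⊔preds=+  new=+  old=⊥  +wl: 
  step 5. node 4  ⊔preds=+  new=+  stable
  step 6. node 0  ⊔preds=+  new=+  stable
  step 7. node 1  ⊔preds=+  new=+  stable

Least fixpoint reached:
  node 0: +
  node 1: +
  node 2: +
  node 3: +
  node 4: +

+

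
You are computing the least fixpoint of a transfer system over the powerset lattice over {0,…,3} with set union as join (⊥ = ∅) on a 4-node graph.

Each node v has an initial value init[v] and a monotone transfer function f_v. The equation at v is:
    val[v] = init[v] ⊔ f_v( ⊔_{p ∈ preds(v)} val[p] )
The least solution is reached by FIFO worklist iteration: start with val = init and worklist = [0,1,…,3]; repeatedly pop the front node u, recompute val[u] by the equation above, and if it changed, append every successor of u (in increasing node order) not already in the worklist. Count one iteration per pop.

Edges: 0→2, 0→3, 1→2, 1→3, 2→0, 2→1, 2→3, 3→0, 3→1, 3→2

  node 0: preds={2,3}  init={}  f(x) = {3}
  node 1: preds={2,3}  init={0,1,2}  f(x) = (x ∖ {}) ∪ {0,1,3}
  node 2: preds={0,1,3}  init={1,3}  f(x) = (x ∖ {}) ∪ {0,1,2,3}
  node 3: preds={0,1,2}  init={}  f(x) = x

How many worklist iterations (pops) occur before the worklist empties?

Worklist (7 pops):
  #1 pop 0: in={1,3} → {3} (was {}); enqueue []
  #2 pop 1: in={1,3} → {0,1,2,3} (was {0,1,2}); enqueue []
  #3 pop 2: in={0,1,2,3} → {0,1,2,3} (was {1,3}); enqueue [0,1]
  #4 pop 3: in={0,1,2,3} → {0,1,2,3} (was {}); enqueue [2]
  #5 pop 0: in={0,1,2,3} → {3} (no change)
  #6 pop 1: in={0,1,2,3} → {0,1,2,3} (no change)
  #7 pop 2: in={0,1,2,3} → {0,1,2,3} (no change)

Fixpoint:
  val[0] = {3}
  val[1] = {0,1,2,3}
  val[2] = {0,1,2,3}
  val[3] = {0,1,2,3}

7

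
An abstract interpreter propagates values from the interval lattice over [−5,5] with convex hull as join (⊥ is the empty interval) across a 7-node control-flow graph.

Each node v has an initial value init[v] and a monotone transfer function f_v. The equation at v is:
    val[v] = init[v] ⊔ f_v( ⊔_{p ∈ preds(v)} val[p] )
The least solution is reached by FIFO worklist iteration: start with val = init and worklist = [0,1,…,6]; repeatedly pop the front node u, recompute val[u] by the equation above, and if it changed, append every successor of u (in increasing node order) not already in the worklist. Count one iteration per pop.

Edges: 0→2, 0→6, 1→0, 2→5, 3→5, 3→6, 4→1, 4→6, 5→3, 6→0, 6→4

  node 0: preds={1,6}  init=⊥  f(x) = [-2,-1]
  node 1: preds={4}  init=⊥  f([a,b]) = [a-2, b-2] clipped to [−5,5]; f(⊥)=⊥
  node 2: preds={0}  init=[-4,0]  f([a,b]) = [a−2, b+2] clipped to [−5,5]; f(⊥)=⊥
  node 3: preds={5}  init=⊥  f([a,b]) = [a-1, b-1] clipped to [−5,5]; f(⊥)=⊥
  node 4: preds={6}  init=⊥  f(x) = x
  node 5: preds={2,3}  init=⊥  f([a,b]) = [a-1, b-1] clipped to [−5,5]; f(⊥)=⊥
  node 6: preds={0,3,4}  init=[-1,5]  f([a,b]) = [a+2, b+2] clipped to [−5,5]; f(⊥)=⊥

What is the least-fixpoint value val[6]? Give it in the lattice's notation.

[-3,5]

Worklist (17 pops):
  #1 pop 0: in=[-1,5] → [-2,-1] (was ⊥); enqueue []
  #2 pop 1: in=⊥ → ⊥ (no change)
  #3 pop 2: in=[-2,-1] → [-4,1] (was [-4,0]); enqueue []
  #4 pop 3: in=⊥ → ⊥ (no change)
  #5 pop 4: in=[-1,5] → [-1,5] (was ⊥); enqueue [1]
  #6 pop 5: in=[-4,1] → [-5,0] (was ⊥); enqueue [3]
  #7 pop 6: in=[-2,5] → [-1,5] (no change)
  #8 pop 1: in=[-1,5] → [-3,3] (was ⊥); enqueue [0]
  #9 pop 3: in=[-5,0] → [-5,-1] (was ⊥); enqueue [5,6]
  #10 pop 0: in=[-3,5] → [-2,-1] (no change)
  #11 pop 5: in=[-5,1] → [-5,0] (no change)
  #12 pop 6: in=[-5,5] → [-3,5] (was [-1,5]); enqueue [0,4]
  #13 pop 0: in=[-3,5] → [-2,-1] (no change)
  #14 pop 4: in=[-3,5] → [-3,5] (was [-1,5]); enqueue [1,6]
  #15 pop 1: in=[-3,5] → [-5,3] (was [-3,3]); enqueue [0]
  #16 pop 6: in=[-5,5] → [-3,5] (no change)
  #17 pop 0: in=[-5,5] → [-2,-1] (no change)

Fixpoint:
  val[0] = [-2,-1]
  val[1] = [-5,3]
  val[2] = [-4,1]
  val[3] = [-5,-1]
  val[4] = [-3,5]
  val[5] = [-5,0]
  val[6] = [-3,5]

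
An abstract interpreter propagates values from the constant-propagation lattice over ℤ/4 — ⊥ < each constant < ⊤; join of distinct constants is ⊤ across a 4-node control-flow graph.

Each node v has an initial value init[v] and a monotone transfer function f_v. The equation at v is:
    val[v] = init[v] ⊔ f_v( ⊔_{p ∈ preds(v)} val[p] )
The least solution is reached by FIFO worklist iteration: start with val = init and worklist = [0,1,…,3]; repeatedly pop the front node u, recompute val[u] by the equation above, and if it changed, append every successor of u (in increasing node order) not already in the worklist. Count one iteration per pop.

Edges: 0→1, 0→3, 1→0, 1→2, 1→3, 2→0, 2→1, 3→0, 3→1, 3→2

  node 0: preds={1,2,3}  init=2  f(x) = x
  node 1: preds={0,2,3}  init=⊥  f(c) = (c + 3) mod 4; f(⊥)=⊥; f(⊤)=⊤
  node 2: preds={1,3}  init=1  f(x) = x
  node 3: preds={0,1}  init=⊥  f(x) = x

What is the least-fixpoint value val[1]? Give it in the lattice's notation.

⊤

Iteration log — 7 steps:
  step 1. node 0  ⊔preds=1  new=⊤  old=2  +wl: 
  step 2. node 1  ⊔preds=⊤  new=⊤  old=⊥  +wl: 0
  step 3. node 2  ⊔preds=⊤  new=⊤  old=1  +wl: 1
  step 4. node 3  ⊔preds=⊤  new=⊤  old=⊥  +wl: 2
  step 5. node 0  ⊔preds=⊤  new=⊤  stable
  step 6. node 1  ⊔preds=⊤  new=⊤  stable
  step 7. node 2  ⊔preds=⊤  new=⊤  stable

Least fixpoint reached:
  node 0: ⊤
  node 1: ⊤
  node 2: ⊤
  node 3: ⊤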